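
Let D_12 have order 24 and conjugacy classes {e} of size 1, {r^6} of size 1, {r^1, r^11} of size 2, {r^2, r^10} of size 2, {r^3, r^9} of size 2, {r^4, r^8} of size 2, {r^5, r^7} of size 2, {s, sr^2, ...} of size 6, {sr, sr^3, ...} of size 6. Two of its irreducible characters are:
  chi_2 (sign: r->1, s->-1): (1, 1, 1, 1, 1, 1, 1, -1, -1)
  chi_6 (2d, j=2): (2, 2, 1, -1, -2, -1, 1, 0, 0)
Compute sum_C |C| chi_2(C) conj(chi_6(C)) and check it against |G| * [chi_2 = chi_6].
Sum = 0; so <chi_2, chi_6> = 0 (distinct irreducibles are orthogonal).

Details: Compute term by term over conjugacy classes (|C| * chi_2(C) * conj(chi_6(C))):
  1*(1)*conj(2) + 1*(1)*conj(2) + 2*(1)*conj(1) + 2*(1)*conj(-1) + 2*(1)*conj(-2) + 2*(1)*conj(-1) + 2*(1)*conj(1) + 6*(-1)*conj(0) + 6*(-1)*conj(0)
  = (2) + (2) + (2) + (-2) + (-4) + (-2) + (2) + (0) + (0)
  = 0.
Dividing by |G| = 24 gives 0/24 = 0, matching the row-orthogonality relation <chi_2, chi_6> = [chi_2 = chi_6].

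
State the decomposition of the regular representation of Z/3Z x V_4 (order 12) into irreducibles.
Each irreducible V_i of dimension d_i appears with multiplicity d_i, i.e. rho_reg = (direct sum over all irreducibles V_i) d_i V_i. The irreducible dimensions for Z/3Z x V_4 are 1, 1, 1, 1, 1, 1, 1, 1, 1, 1, 1, 1: 12 irreducibles of dimension 1, each with multiplicity 1. Total dimension 12*1*1 = 12 = |G|.

Why: General theorem: in the regular representation of a finite group G, each irreducible appears with multiplicity equal to its dimension. Check: dim(rho_reg) = sum d_i^2 = 1 + 1 + 1 + 1 + 1 + 1 + 1 + 1 + 1 + 1 + 1 + 1 = 12 = |G|.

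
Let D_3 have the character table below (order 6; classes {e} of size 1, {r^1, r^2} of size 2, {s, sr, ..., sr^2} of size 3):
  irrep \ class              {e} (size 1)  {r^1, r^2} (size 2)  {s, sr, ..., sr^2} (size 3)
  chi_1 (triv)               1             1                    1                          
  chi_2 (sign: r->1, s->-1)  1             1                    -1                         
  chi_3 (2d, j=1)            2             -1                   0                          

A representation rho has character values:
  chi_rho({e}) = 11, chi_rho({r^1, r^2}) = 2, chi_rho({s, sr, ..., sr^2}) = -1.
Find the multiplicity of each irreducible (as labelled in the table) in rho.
Multiplicities: chi_1: 2, chi_2: 3, chi_3: 3.

Why: Use <chi_rho, chi> = (1/|G|) sum_C |C| * chi_rho(C) * conj(chi(C)) with |G| = 6 for each irreducible chi in the table:
  <chi_rho, chi_1> = (1/6)[1*(11)*conj(1) + 2*(2)*conj(1) + 3*(-1)*conj(1)]
      = (1/6)[(11) + (4) + (-3)] = 12/6 = 2
  <chi_rho, chi_2> = (1/6)[1*(11)*conj(1) + 2*(2)*conj(1) + 3*(-1)*conj(-1)]
      = (1/6)[(11) + (4) + (3)] = 18/6 = 3
  <chi_rho, chi_3> = (1/6)[1*(11)*conj(2) + 2*(2)*conj(-1) + 3*(-1)*conj(0)]
      = (1/6)[(22) + (-4) + (0)] = 18/6 = 3
Dimension check: dim(rho) = sum (mult * dim) = 2*1 + 3*1 + 3*2 = 11 = chi_rho(e) = 11.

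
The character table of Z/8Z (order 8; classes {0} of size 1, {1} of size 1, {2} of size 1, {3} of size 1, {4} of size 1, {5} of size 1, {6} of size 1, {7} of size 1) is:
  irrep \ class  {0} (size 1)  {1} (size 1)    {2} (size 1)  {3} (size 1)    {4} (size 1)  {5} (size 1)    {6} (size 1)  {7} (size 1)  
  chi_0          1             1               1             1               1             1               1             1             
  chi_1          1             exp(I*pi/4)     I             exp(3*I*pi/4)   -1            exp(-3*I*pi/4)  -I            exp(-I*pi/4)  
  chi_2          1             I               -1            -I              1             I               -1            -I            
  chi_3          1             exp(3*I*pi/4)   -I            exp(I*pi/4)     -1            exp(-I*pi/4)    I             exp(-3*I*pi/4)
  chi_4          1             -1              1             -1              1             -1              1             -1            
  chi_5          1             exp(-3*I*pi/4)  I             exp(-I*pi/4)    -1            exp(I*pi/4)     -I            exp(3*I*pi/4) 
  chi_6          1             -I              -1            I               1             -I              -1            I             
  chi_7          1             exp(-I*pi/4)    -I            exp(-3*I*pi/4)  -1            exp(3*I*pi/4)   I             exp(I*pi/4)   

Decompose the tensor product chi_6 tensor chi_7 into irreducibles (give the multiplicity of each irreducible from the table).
chi_6 tensor chi_7 = chi_5 (all other irreducibles have multiplicity 0).

Details: The character of a tensor product is the pointwise product (chi_6 * chi_7)(C) = chi_6(C) * chi_7(C):
  {0}: (1)*(1), {1}: (-I)*(exp(-I*pi/4)), {2}: (-1)*(-I), {3}: (I)*(exp(-3*I*pi/4)), {4}: (1)*(-1), {5}: (-I)*(exp(3*I*pi/4)), {6}: (-1)*(I), {7}: (I)*(exp(I*pi/4))
so (chi_6 * chi_7) takes values
  {0} -> 1, {1} -> -exp(I*pi/4), {2} -> I, {3} -> exp(-I*pi/4), {4} -> -1, {5} -> -exp(-3*I*pi/4), {6} -> -I, {7} -> exp(3*I*pi/4).
Now take the inner product of this character with each irreducible chi from the table, <chi_6*chi_7, chi> = (1/8) sum_C |C| (chi_6*chi_7)(C) conj(chi(C)):
  <chi_6*chi_7, chi_0> = (1/8)[1*(1)*conj(1) + 1*(-exp(I*pi/4))*conj(1) + 1*(I)*conj(1) + 1*(exp(-I*pi/4))*conj(1) + 1*(-1)*conj(1) + 1*(-exp(-3*I*pi/4))*conj(1) + 1*(-I)*conj(1) + 1*(exp(3*I*pi/4))*conj(1)]
      = (1/8)[(1) + (-exp(I*pi/4)) + (I) + (exp(-I*pi/4)) + (-1) + (-exp(-3*I*pi/4)) + (-I) + (exp(3*I*pi/4))] = 0/8 = 0
  <chi_6*chi_7, chi_1> = (1/8)[1*(1)*conj(1) + 1*(-exp(I*pi/4))*conj(exp(I*pi/4)) + 1*(I)*conj(I) + 1*(exp(-I*pi/4))*conj(exp(3*I*pi/4)) + 1*(-1)*conj(-1) + 1*(-exp(-3*I*pi/4))*conj(exp(-3*I*pi/4)) + 1*(-I)*conj(-I) + 1*(exp(3*I*pi/4))*conj(exp(-I*pi/4))]
      = (1/8)[(1) + (-1) + (1) + (-1) + (1) + (-1) + (1) + (-1)] = 0/8 = 0
  <chi_6*chi_7, chi_2> = (1/8)[1*(1)*conj(1) + 1*(-exp(I*pi/4))*conj(I) + 1*(I)*conj(-1) + 1*(exp(-I*pi/4))*conj(-I) + 1*(-1)*conj(1) + 1*(-exp(-3*I*pi/4))*conj(I) + 1*(-I)*conj(-1) + 1*(exp(3*I*pi/4))*conj(-I)]
      = (1/8)[(1) + (exp(3*I*pi/4)) + (-I) + (exp(I*pi/4)) + (-1) + (exp(-I*pi/4)) + (I) + (exp(-3*I*pi/4))] = 0/8 = 0
  <chi_6*chi_7, chi_3> = (1/8)[1*(1)*conj(1) + 1*(-exp(I*pi/4))*conj(exp(3*I*pi/4)) + 1*(I)*conj(-I) + 1*(exp(-I*pi/4))*conj(exp(I*pi/4)) + 1*(-1)*conj(-1) + 1*(-exp(-3*I*pi/4))*conj(exp(-I*pi/4)) + 1*(-I)*conj(I) + 1*(exp(3*I*pi/4))*conj(exp(-3*I*pi/4))]
      = (1/8)[(1) + (I) + (-1) + (-I) + (1) + (I) + (-1) + (-I)] = 0/8 = 0
  <chi_6*chi_7, chi_4> = (1/8)[1*(1)*conj(1) + 1*(-exp(I*pi/4))*conj(-1) + 1*(I)*conj(1) + 1*(exp(-I*pi/4))*conj(-1) + 1*(-1)*conj(1) + 1*(-exp(-3*I*pi/4))*conj(-1) + 1*(-I)*conj(1) + 1*(exp(3*I*pi/4))*conj(-1)]
      = (1/8)[(1) + (exp(I*pi/4)) + (I) + (-exp(-I*pi/4)) + (-1) + (exp(-3*I*pi/4)) + (-I) + (-exp(3*I*pi/4))] = 0/8 = 0
  <chi_6*chi_7, chi_5> = (1/8)[1*(1)*conj(1) + 1*(-exp(I*pi/4))*conj(exp(-3*I*pi/4)) + 1*(I)*conj(I) + 1*(exp(-I*pi/4))*conj(exp(-I*pi/4)) + 1*(-1)*conj(-1) + 1*(-exp(-3*I*pi/4))*conj(exp(I*pi/4)) + 1*(-I)*conj(-I) + 1*(exp(3*I*pi/4))*conj(exp(3*I*pi/4))]
      = (1/8)[(1) + (1) + (1) + (1) + (1) + (1) + (1) + (1)] = 8/8 = 1
  <chi_6*chi_7, chi_6> = (1/8)[1*(1)*conj(1) + 1*(-exp(I*pi/4))*conj(-I) + 1*(I)*conj(-1) + 1*(exp(-I*pi/4))*conj(I) + 1*(-1)*conj(1) + 1*(-exp(-3*I*pi/4))*conj(-I) + 1*(-I)*conj(-1) + 1*(exp(3*I*pi/4))*conj(I)]
      = (1/8)[(1) + (-exp(3*I*pi/4)) + (-I) + (-exp(I*pi/4)) + (-1) + (-exp(-I*pi/4)) + (I) + (-exp(-3*I*pi/4))] = 0/8 = 0
  <chi_6*chi_7, chi_7> = (1/8)[1*(1)*conj(1) + 1*(-exp(I*pi/4))*conj(exp(-I*pi/4)) + 1*(I)*conj(-I) + 1*(exp(-I*pi/4))*conj(exp(-3*I*pi/4)) + 1*(-1)*conj(-1) + 1*(-exp(-3*I*pi/4))*conj(exp(3*I*pi/4)) + 1*(-I)*conj(I) + 1*(exp(3*I*pi/4))*conj(exp(I*pi/4))]
      = (1/8)[(1) + (-I) + (-1) + (I) + (1) + (-I) + (-1) + (I)] = 0/8 = 0
(Exp terms are combined using exp(i*s)*conj(exp(i*t)) = exp(i*(s-t)), and sums of them are collapsed using the identity that for every m > 1 the m distinct m-th roots of unity sum to 0, e.g. 1 + exp(2*I*pi/3) + exp(-2*I*pi/3) = 0.)
Hence the multiplicities are chi_5: 1. Dimension check: dim(chi_6)*dim(chi_7) = 1*1 = 1 and sum (mult * dim) = 1*1 = 1.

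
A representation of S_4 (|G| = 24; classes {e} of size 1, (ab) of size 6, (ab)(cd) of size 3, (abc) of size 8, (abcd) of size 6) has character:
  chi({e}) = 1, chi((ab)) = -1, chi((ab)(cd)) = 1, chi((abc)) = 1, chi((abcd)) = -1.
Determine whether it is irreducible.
Irreducible: <chi, chi> = 1.

Derivation: <chi, chi> = (1/|G|) sum_C |C| * |chi(C)|^2 = (1/24)[1*|1|^2 + 6*|-1|^2 + 3*|1|^2 + 8*|1|^2 + 6*|-1|^2]
  = (1/24)[(1) + (6) + (3) + (8) + (6)] = 24/24 = 1.
A character is irreducible iff <chi, chi> = 1, so this representation is irreducible.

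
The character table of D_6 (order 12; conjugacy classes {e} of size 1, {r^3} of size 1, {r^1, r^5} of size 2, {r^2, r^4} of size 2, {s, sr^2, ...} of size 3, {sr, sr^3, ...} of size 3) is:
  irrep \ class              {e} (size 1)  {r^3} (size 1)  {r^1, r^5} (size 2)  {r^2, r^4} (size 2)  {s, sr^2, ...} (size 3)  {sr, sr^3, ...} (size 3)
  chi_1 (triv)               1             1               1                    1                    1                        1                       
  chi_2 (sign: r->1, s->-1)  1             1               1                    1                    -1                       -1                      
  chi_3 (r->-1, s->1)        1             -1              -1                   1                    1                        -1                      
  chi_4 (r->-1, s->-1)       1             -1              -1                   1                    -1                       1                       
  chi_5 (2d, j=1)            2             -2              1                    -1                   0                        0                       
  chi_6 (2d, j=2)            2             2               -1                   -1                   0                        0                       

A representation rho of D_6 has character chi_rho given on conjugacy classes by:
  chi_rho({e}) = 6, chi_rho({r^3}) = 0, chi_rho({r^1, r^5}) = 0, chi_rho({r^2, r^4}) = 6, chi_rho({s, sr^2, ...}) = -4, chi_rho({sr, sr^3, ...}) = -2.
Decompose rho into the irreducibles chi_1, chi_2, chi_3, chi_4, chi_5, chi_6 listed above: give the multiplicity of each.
Multiplicities: chi_1: 0, chi_2: 3, chi_3: 1, chi_4: 2, chi_5: 0, chi_6: 0.

Justification: Use <chi_rho, chi> = (1/|G|) sum_C |C| * chi_rho(C) * conj(chi(C)) with |G| = 12 for each irreducible chi in the table:
  <chi_rho, chi_1> = (1/12)[1*(6)*conj(1) + 1*(0)*conj(1) + 2*(0)*conj(1) + 2*(6)*conj(1) + 3*(-4)*conj(1) + 3*(-2)*conj(1)]
      = (1/12)[(6) + (0) + (0) + (12) + (-12) + (-6)] = 0/12 = 0
  <chi_rho, chi_2> = (1/12)[1*(6)*conj(1) + 1*(0)*conj(1) + 2*(0)*conj(1) + 2*(6)*conj(1) + 3*(-4)*conj(-1) + 3*(-2)*conj(-1)]
      = (1/12)[(6) + (0) + (0) + (12) + (12) + (6)] = 36/12 = 3
  <chi_rho, chi_3> = (1/12)[1*(6)*conj(1) + 1*(0)*conj(-1) + 2*(0)*conj(-1) + 2*(6)*conj(1) + 3*(-4)*conj(1) + 3*(-2)*conj(-1)]
      = (1/12)[(6) + (0) + (0) + (12) + (-12) + (6)] = 12/12 = 1
  <chi_rho, chi_4> = (1/12)[1*(6)*conj(1) + 1*(0)*conj(-1) + 2*(0)*conj(-1) + 2*(6)*conj(1) + 3*(-4)*conj(-1) + 3*(-2)*conj(1)]
      = (1/12)[(6) + (0) + (0) + (12) + (12) + (-6)] = 24/12 = 2
  <chi_rho, chi_5> = (1/12)[1*(6)*conj(2) + 1*(0)*conj(-2) + 2*(0)*conj(1) + 2*(6)*conj(-1) + 3*(-4)*conj(0) + 3*(-2)*conj(0)]
      = (1/12)[(12) + (0) + (0) + (-12) + (0) + (0)] = 0/12 = 0
  <chi_rho, chi_6> = (1/12)[1*(6)*conj(2) + 1*(0)*conj(2) + 2*(0)*conj(-1) + 2*(6)*conj(-1) + 3*(-4)*conj(0) + 3*(-2)*conj(0)]
      = (1/12)[(12) + (0) + (0) + (-12) + (0) + (0)] = 0/12 = 0
Dimension check: dim(rho) = sum (mult * dim) = 0*1 + 3*1 + 1*1 + 2*1 + 0*2 + 0*2 = 6 = chi_rho(e) = 6.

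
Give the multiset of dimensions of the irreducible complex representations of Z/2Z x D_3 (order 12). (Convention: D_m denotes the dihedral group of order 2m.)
Dimensions: 1, 1, 1, 1, 2, 2

Reasoning: There are 6 irreducibles (= number of conjugacy classes). Their dimensions d_i satisfy sum d_i^2 = |G| = 12: 1 + 1 + 1 + 1 + 4 + 4 = 12. (For the product with Z/2Z: each of the 2 1-dim characters of Z/2Z tensors with each irrep of D_3, giving 2 copies of each D_3-dimension.)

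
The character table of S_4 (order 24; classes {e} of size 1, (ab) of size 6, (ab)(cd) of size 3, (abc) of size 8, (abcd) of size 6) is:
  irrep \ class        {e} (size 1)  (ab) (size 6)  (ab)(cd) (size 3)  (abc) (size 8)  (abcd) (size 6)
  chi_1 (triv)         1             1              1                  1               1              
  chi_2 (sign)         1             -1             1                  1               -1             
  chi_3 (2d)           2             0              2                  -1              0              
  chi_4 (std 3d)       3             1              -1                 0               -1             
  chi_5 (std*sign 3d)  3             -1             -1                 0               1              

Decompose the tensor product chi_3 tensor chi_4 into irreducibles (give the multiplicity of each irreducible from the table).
chi_3 tensor chi_4 = chi_4 + chi_5 (all other irreducibles have multiplicity 0).

Explanation: The character of a tensor product is the pointwise product (chi_3 * chi_4)(C) = chi_3(C) * chi_4(C):
  {e}: (2)*(3), (ab): (0)*(1), (ab)(cd): (2)*(-1), (abc): (-1)*(0), (abcd): (0)*(-1)
so (chi_3 * chi_4) takes values
  {e} -> 6, (ab) -> 0, (ab)(cd) -> -2, (abc) -> 0, (abcd) -> 0.
Now take the inner product of this character with each irreducible chi from the table, <chi_3*chi_4, chi> = (1/24) sum_C |C| (chi_3*chi_4)(C) conj(chi(C)):
  <chi_3*chi_4, chi_1> = (1/24)[1*(6)*conj(1) + 6*(0)*conj(1) + 3*(-2)*conj(1) + 8*(0)*conj(1) + 6*(0)*conj(1)]
      = (1/24)[(6) + (0) + (-6) + (0) + (0)] = 0/24 = 0
  <chi_3*chi_4, chi_2> = (1/24)[1*(6)*conj(1) + 6*(0)*conj(-1) + 3*(-2)*conj(1) + 8*(0)*conj(1) + 6*(0)*conj(-1)]
      = (1/24)[(6) + (0) + (-6) + (0) + (0)] = 0/24 = 0
  <chi_3*chi_4, chi_3> = (1/24)[1*(6)*conj(2) + 6*(0)*conj(0) + 3*(-2)*conj(2) + 8*(0)*conj(-1) + 6*(0)*conj(0)]
      = (1/24)[(12) + (0) + (-12) + (0) + (0)] = 0/24 = 0
  <chi_3*chi_4, chi_4> = (1/24)[1*(6)*conj(3) + 6*(0)*conj(1) + 3*(-2)*conj(-1) + 8*(0)*conj(0) + 6*(0)*conj(-1)]
      = (1/24)[(18) + (0) + (6) + (0) + (0)] = 24/24 = 1
  <chi_3*chi_4, chi_5> = (1/24)[1*(6)*conj(3) + 6*(0)*conj(-1) + 3*(-2)*conj(-1) + 8*(0)*conj(0) + 6*(0)*conj(1)]
      = (1/24)[(18) + (0) + (6) + (0) + (0)] = 24/24 = 1
Hence the multiplicities are chi_4: 1, chi_5: 1. Dimension check: dim(chi_3)*dim(chi_4) = 2*3 = 6 and sum (mult * dim) = 1*3 + 1*3 = 6.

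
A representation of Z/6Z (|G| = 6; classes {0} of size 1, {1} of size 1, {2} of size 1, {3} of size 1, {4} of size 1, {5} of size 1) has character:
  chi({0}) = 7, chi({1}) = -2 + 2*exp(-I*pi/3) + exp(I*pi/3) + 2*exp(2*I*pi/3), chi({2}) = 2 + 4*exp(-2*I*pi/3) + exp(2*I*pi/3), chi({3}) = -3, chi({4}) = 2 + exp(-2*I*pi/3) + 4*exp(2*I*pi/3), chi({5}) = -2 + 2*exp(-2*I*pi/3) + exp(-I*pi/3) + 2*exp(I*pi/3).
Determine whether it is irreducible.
Not irreducible (reducible): <chi, chi> = 13 > 1.

Working: <chi, chi> = (1/|G|) sum_C |C| * |chi(C)|^2 = (1/6)[1*|7|^2 + 1*|-2 + 2*exp(-I*pi/3) + exp(I*pi/3) + 2*exp(2*I*pi/3)|^2 + 1*|2 + 4*exp(-2*I*pi/3) + exp(2*I*pi/3)|^2 + 1*|-3|^2 + 1*|2 + exp(-2*I*pi/3) + 4*exp(2*I*pi/3)|^2 + 1*|-2 + 2*exp(-2*I*pi/3) + exp(-I*pi/3) + 2*exp(I*pi/3)|^2]
  = (1/6)[(49) + (3) + (7) + (9) + (7) + (3)] = 78/6 = 13.
(Exp terms are combined using exp(i*s)*conj(exp(i*t)) = exp(i*(s-t)), and sums of them are collapsed using the identity that for every m > 1 the m distinct m-th roots of unity sum to 0, e.g. 1 + exp(2*I*pi/3) + exp(-2*I*pi/3) = 0.)
A character is irreducible iff <chi, chi> = 1, so this representation is reducible.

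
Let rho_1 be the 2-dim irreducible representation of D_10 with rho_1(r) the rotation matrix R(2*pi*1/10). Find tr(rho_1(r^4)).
chi_{rho_1}(r^4) = 2*cos(2*pi*1*4/10) = -sqrt(5)/2 - 1/2

Justification: rho_1(r^4) is rotation by angle 2*pi*1*4/10, whose trace is 2*cos(2*pi*1*4/10) = -sqrt(5)/2 - 1/2.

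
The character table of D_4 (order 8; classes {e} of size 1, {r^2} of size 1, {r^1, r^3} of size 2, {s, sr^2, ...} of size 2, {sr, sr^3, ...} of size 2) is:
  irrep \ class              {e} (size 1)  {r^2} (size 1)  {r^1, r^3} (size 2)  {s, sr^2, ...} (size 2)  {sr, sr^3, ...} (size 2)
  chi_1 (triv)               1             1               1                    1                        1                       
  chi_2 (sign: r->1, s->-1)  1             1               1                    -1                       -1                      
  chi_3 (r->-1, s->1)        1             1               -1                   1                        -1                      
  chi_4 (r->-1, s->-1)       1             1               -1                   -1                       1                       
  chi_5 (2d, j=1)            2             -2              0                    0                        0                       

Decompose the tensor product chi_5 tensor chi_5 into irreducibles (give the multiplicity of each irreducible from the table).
chi_5 tensor chi_5 = chi_1 + chi_2 + chi_3 + chi_4 (all other irreducibles have multiplicity 0).

Proof sketch: The character of a tensor product is the pointwise product (chi_5 * chi_5)(C) = chi_5(C) * chi_5(C):
  {e}: (2)*(2), {r^2}: (-2)*(-2), {r^1, r^3}: (0)*(0), {s, sr^2, ...}: (0)*(0), {sr, sr^3, ...}: (0)*(0)
so (chi_5 * chi_5) takes values
  {e} -> 4, {r^2} -> 4, {r^1, r^3} -> 0, {s, sr^2, ...} -> 0, {sr, sr^3, ...} -> 0.
Now take the inner product of this character with each irreducible chi from the table, <chi_5*chi_5, chi> = (1/8) sum_C |C| (chi_5*chi_5)(C) conj(chi(C)):
  <chi_5*chi_5, chi_1> = (1/8)[1*(4)*conj(1) + 1*(4)*conj(1) + 2*(0)*conj(1) + 2*(0)*conj(1) + 2*(0)*conj(1)]
      = (1/8)[(4) + (4) + (0) + (0) + (0)] = 8/8 = 1
  <chi_5*chi_5, chi_2> = (1/8)[1*(4)*conj(1) + 1*(4)*conj(1) + 2*(0)*conj(1) + 2*(0)*conj(-1) + 2*(0)*conj(-1)]
      = (1/8)[(4) + (4) + (0) + (0) + (0)] = 8/8 = 1
  <chi_5*chi_5, chi_3> = (1/8)[1*(4)*conj(1) + 1*(4)*conj(1) + 2*(0)*conj(-1) + 2*(0)*conj(1) + 2*(0)*conj(-1)]
      = (1/8)[(4) + (4) + (0) + (0) + (0)] = 8/8 = 1
  <chi_5*chi_5, chi_4> = (1/8)[1*(4)*conj(1) + 1*(4)*conj(1) + 2*(0)*conj(-1) + 2*(0)*conj(-1) + 2*(0)*conj(1)]
      = (1/8)[(4) + (4) + (0) + (0) + (0)] = 8/8 = 1
  <chi_5*chi_5, chi_5> = (1/8)[1*(4)*conj(2) + 1*(4)*conj(-2) + 2*(0)*conj(0) + 2*(0)*conj(0) + 2*(0)*conj(0)]
      = (1/8)[(8) + (-8) + (0) + (0) + (0)] = 0/8 = 0
Hence the multiplicities are chi_1: 1, chi_2: 1, chi_3: 1, chi_4: 1. Dimension check: dim(chi_5)*dim(chi_5) = 2*2 = 4 and sum (mult * dim) = 1*1 + 1*1 + 1*1 + 1*1 = 4.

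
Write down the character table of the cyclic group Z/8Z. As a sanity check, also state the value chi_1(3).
Character table of Z/8Z (irreps indexed chi_0,...,chi_7 with chi_k(m) = zeta_8^(k*m), zeta_8 = exp(2*pi*i/8)):
  irrep \ class  {0} (size 1)  {1} (size 1)    {2} (size 1)  {3} (size 1)    {4} (size 1)  {5} (size 1)    {6} (size 1)  {7} (size 1)  
  chi_0          1             1               1             1               1             1               1             1             
  chi_1          1             exp(I*pi/4)     I             exp(3*I*pi/4)   -1            exp(-3*I*pi/4)  -I            exp(-I*pi/4)  
  chi_2          1             I               -1            -I              1             I               -1            -I            
  chi_3          1             exp(3*I*pi/4)   -I            exp(I*pi/4)     -1            exp(-I*pi/4)    I             exp(-3*I*pi/4)
  chi_4          1             -1              1             -1              1             -1              1             -1            
  chi_5          1             exp(-3*I*pi/4)  I             exp(-I*pi/4)    -1            exp(I*pi/4)     -I            exp(3*I*pi/4) 
  chi_6          1             -I              -1            I               1             -I              -1            I             
  chi_7          1             exp(-I*pi/4)    -I            exp(-3*I*pi/4)  -1            exp(3*I*pi/4)   I             exp(I*pi/4)   

Spot check: chi_1(3) = zeta_8^(1*3) = zeta_8^3 = exp(3*I*pi/4).

Solution. Z/8Z is abelian, so all 8 irreducible complex representations are 1-dimensional. They are given by chi_k(m) = zeta_8^(k*m) for k = 0,...,7. Row orthogonality: sum_m chi_k(m) conj(chi_l(m)) = 8 * [k = l].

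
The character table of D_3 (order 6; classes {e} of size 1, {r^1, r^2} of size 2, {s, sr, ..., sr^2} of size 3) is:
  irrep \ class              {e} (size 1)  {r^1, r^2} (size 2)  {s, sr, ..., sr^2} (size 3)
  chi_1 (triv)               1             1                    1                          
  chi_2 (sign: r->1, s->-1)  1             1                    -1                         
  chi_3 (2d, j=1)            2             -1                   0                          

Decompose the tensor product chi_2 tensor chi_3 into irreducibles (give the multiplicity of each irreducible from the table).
chi_2 tensor chi_3 = chi_3 (all other irreducibles have multiplicity 0).

Solution. The character of a tensor product is the pointwise product (chi_2 * chi_3)(C) = chi_2(C) * chi_3(C):
  {e}: (1)*(2), {r^1, r^2}: (1)*(-1), {s, sr, ..., sr^2}: (-1)*(0)
so (chi_2 * chi_3) takes values
  {e} -> 2, {r^1, r^2} -> -1, {s, sr, ..., sr^2} -> 0.
Now take the inner product of this character with each irreducible chi from the table, <chi_2*chi_3, chi> = (1/6) sum_C |C| (chi_2*chi_3)(C) conj(chi(C)):
  <chi_2*chi_3, chi_1> = (1/6)[1*(2)*conj(1) + 2*(-1)*conj(1) + 3*(0)*conj(1)]
      = (1/6)[(2) + (-2) + (0)] = 0/6 = 0
  <chi_2*chi_3, chi_2> = (1/6)[1*(2)*conj(1) + 2*(-1)*conj(1) + 3*(0)*conj(-1)]
      = (1/6)[(2) + (-2) + (0)] = 0/6 = 0
  <chi_2*chi_3, chi_3> = (1/6)[1*(2)*conj(2) + 2*(-1)*conj(-1) + 3*(0)*conj(0)]
      = (1/6)[(4) + (2) + (0)] = 6/6 = 1
Hence the multiplicities are chi_3: 1. Dimension check: dim(chi_2)*dim(chi_3) = 1*2 = 2 and sum (mult * dim) = 1*2 = 2.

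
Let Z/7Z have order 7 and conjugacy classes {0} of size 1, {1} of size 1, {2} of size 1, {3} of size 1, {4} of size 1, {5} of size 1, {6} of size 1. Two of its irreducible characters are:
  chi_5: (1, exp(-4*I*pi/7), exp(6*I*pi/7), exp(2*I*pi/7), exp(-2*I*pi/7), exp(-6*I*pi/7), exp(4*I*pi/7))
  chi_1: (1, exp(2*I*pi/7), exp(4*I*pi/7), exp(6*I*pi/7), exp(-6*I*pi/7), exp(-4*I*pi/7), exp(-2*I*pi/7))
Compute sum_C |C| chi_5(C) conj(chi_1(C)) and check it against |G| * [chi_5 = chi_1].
Sum = 0; so <chi_5, chi_1> = 0 (distinct irreducibles are orthogonal).

Why: Compute term by term over conjugacy classes (|C| * chi_5(C) * conj(chi_1(C))):
  1*(1)*conj(1) + 1*(exp(-4*I*pi/7))*conj(exp(2*I*pi/7)) + 1*(exp(6*I*pi/7))*conj(exp(4*I*pi/7)) + 1*(exp(2*I*pi/7))*conj(exp(6*I*pi/7)) + 1*(exp(-2*I*pi/7))*conj(exp(-6*I*pi/7)) + 1*(exp(-6*I*pi/7))*conj(exp(-4*I*pi/7)) + 1*(exp(4*I*pi/7))*conj(exp(-2*I*pi/7))
  = (1) + (exp(-6*I*pi/7)) + (exp(2*I*pi/7)) + (exp(-4*I*pi/7)) + (exp(4*I*pi/7)) + (exp(-2*I*pi/7)) + (exp(6*I*pi/7))
  = 0.
(Exp terms are combined using exp(i*s)*conj(exp(i*t)) = exp(i*(s-t)), and sums of them are collapsed using the identity that for every m > 1 the m distinct m-th roots of unity sum to 0, e.g. 1 + exp(2*I*pi/3) + exp(-2*I*pi/3) = 0.)
Dividing by |G| = 7 gives 0/7 = 0, matching the row-orthogonality relation <chi_5, chi_1> = [chi_5 = chi_1].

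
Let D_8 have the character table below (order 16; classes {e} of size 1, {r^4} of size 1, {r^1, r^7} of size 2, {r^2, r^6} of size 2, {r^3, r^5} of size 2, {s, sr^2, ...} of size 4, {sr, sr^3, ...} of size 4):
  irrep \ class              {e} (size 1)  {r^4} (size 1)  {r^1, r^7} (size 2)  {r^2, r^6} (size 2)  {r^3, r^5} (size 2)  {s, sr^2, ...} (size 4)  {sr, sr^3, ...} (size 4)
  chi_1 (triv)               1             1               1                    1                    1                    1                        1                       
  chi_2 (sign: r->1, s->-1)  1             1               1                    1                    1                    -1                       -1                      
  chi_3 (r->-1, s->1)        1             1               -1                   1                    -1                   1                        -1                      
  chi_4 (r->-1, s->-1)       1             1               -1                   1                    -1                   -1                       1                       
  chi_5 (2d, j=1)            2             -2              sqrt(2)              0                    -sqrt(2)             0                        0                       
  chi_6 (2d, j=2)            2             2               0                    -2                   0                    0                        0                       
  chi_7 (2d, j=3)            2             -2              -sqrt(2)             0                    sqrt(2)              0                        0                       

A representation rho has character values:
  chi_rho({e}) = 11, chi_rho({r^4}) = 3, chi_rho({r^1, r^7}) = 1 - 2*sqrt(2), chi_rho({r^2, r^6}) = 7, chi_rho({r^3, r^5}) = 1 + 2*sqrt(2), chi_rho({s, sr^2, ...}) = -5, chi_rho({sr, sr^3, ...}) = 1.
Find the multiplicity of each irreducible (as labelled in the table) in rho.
Multiplicities: chi_1: 1, chi_2: 3, chi_3: 0, chi_4: 3, chi_5: 0, chi_6: 0, chi_7: 2.

Justification: Use <chi_rho, chi> = (1/|G|) sum_C |C| * chi_rho(C) * conj(chi(C)) with |G| = 16 for each irreducible chi in the table:
  <chi_rho, chi_1> = (1/16)[1*(11)*conj(1) + 1*(3)*conj(1) + 2*(1 - 2*sqrt(2))*conj(1) + 2*(7)*conj(1) + 2*(1 + 2*sqrt(2))*conj(1) + 4*(-5)*conj(1) + 4*(1)*conj(1)]
      = (1/16)[(11) + (3) + (2 - 4*sqrt(2)) + (14) + (2 + 4*sqrt(2)) + (-20) + (4)] = 16/16 = 1
  <chi_rho, chi_2> = (1/16)[1*(11)*conj(1) + 1*(3)*conj(1) + 2*(1 - 2*sqrt(2))*conj(1) + 2*(7)*conj(1) + 2*(1 + 2*sqrt(2))*conj(1) + 4*(-5)*conj(-1) + 4*(1)*conj(-1)]
      = (1/16)[(11) + (3) + (2 - 4*sqrt(2)) + (14) + (2 + 4*sqrt(2)) + (20) + (-4)] = 48/16 = 3
  <chi_rho, chi_3> = (1/16)[1*(11)*conj(1) + 1*(3)*conj(1) + 2*(1 - 2*sqrt(2))*conj(-1) + 2*(7)*conj(1) + 2*(1 + 2*sqrt(2))*conj(-1) + 4*(-5)*conj(1) + 4*(1)*conj(-1)]
      = (1/16)[(11) + (3) + (-2 + 4*sqrt(2)) + (14) + (-4*sqrt(2) - 2) + (-20) + (-4)] = 0/16 = 0
  <chi_rho, chi_4> = (1/16)[1*(11)*conj(1) + 1*(3)*conj(1) + 2*(1 - 2*sqrt(2))*conj(-1) + 2*(7)*conj(1) + 2*(1 + 2*sqrt(2))*conj(-1) + 4*(-5)*conj(-1) + 4*(1)*conj(1)]
      = (1/16)[(11) + (3) + (-2 + 4*sqrt(2)) + (14) + (-4*sqrt(2) - 2) + (20) + (4)] = 48/16 = 3
  <chi_rho, chi_5> = (1/16)[1*(11)*conj(2) + 1*(3)*conj(-2) + 2*(1 - 2*sqrt(2))*conj(sqrt(2)) + 2*(7)*conj(0) + 2*(1 + 2*sqrt(2))*conj(-sqrt(2)) + 4*(-5)*conj(0) + 4*(1)*conj(0)]
      = (1/16)[(22) + (-6) + (-8 + 2*sqrt(2)) + (0) + (-8 - 2*sqrt(2)) + (0) + (0)] = 0/16 = 0
  <chi_rho, chi_6> = (1/16)[1*(11)*conj(2) + 1*(3)*conj(2) + 2*(1 - 2*sqrt(2))*conj(0) + 2*(7)*conj(-2) + 2*(1 + 2*sqrt(2))*conj(0) + 4*(-5)*conj(0) + 4*(1)*conj(0)]
      = (1/16)[(22) + (6) + (0) + (-28) + (0) + (0) + (0)] = 0/16 = 0
  <chi_rho, chi_7> = (1/16)[1*(11)*conj(2) + 1*(3)*conj(-2) + 2*(1 - 2*sqrt(2))*conj(-sqrt(2)) + 2*(7)*conj(0) + 2*(1 + 2*sqrt(2))*conj(sqrt(2)) + 4*(-5)*conj(0) + 4*(1)*conj(0)]
      = (1/16)[(22) + (-6) + (8 - 2*sqrt(2)) + (0) + (2*sqrt(2) + 8) + (0) + (0)] = 32/16 = 2
Dimension check: dim(rho) = sum (mult * dim) = 1*1 + 3*1 + 0*1 + 3*1 + 0*2 + 0*2 + 2*2 = 11 = chi_rho(e) = 11.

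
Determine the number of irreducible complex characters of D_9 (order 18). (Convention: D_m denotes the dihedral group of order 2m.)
6

Proof sketch: The number of irreducible complex representations of a finite group equals its number of conjugacy classes. D_9 has 6 conjugacy classes ((n+3)/2 for n odd), so D_9 (order 18) has exactly 6 irreducible complex representations.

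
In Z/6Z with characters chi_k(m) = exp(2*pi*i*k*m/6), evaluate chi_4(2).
chi_4(2) = zeta_6^8 = exp(2*I*pi/3)

Solution. chi_4(2) = zeta_6^(4*2) = zeta_6^8. Since zeta_6^6 = 1, this equals zeta_6^2 = exp(2*pi*i*2/6) = exp(2*I*pi/3).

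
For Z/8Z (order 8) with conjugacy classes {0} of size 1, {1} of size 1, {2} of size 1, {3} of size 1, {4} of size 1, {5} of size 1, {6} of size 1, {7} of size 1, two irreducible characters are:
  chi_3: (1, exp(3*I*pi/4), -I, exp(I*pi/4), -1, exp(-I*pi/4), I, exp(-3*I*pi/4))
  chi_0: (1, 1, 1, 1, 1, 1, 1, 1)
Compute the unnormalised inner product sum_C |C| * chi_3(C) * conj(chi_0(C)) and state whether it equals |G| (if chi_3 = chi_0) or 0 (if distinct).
Sum = 0; so <chi_3, chi_0> = 0 (distinct irreducibles are orthogonal).

Justification: Compute term by term over conjugacy classes (|C| * chi_3(C) * conj(chi_0(C))):
  1*(1)*conj(1) + 1*(exp(3*I*pi/4))*conj(1) + 1*(-I)*conj(1) + 1*(exp(I*pi/4))*conj(1) + 1*(-1)*conj(1) + 1*(exp(-I*pi/4))*conj(1) + 1*(I)*conj(1) + 1*(exp(-3*I*pi/4))*conj(1)
  = (1) + (exp(3*I*pi/4)) + (-I) + (exp(I*pi/4)) + (-1) + (exp(-I*pi/4)) + (I) + (exp(-3*I*pi/4))
  = 0.
(Exp terms are combined using exp(i*s)*conj(exp(i*t)) = exp(i*(s-t)), and sums of them are collapsed using the identity that for every m > 1 the m distinct m-th roots of unity sum to 0, e.g. 1 + exp(2*I*pi/3) + exp(-2*I*pi/3) = 0.)
Dividing by |G| = 8 gives 0/8 = 0, matching the row-orthogonality relation <chi_3, chi_0> = [chi_3 = chi_0].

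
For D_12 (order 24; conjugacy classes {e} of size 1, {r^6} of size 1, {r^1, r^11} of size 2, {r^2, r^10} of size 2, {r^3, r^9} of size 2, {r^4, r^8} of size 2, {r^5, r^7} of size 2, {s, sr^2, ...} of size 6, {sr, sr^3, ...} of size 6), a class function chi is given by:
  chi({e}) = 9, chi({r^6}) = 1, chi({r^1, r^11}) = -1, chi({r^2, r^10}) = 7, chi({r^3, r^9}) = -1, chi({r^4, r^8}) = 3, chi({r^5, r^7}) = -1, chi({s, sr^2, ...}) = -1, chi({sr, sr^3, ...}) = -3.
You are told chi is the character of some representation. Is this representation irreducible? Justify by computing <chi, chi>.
Not irreducible (reducible): <chi, chi> = 11 > 1.

Derivation: <chi, chi> = (1/|G|) sum_C |C| * |chi(C)|^2 = (1/24)[1*|9|^2 + 1*|1|^2 + 2*|-1|^2 + 2*|7|^2 + 2*|-1|^2 + 2*|3|^2 + 2*|-1|^2 + 6*|-1|^2 + 6*|-3|^2]
  = (1/24)[(81) + (1) + (2) + (98) + (2) + (18) + (2) + (6) + (54)] = 264/24 = 11.
A character is irreducible iff <chi, chi> = 1, so this representation is reducible.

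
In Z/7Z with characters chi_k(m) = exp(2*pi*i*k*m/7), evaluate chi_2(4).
chi_2(4) = zeta_7^8 = exp(2*I*pi/7)

Why: chi_2(4) = zeta_7^(2*4) = zeta_7^8. Since zeta_7^7 = 1, this equals zeta_7^1 = exp(2*pi*i*1/7) = exp(2*I*pi/7).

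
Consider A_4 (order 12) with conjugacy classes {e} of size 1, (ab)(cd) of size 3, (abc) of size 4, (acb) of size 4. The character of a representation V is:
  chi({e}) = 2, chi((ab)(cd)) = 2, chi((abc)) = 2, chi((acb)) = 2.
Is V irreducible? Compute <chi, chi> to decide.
Not irreducible (reducible): <chi, chi> = 4 > 1.

Why: <chi, chi> = (1/|G|) sum_C |C| * |chi(C)|^2 = (1/12)[1*|2|^2 + 3*|2|^2 + 4*|2|^2 + 4*|2|^2]
  = (1/12)[(4) + (12) + (16) + (16)] = 48/12 = 4.
(Exp terms are combined using exp(i*s)*conj(exp(i*t)) = exp(i*(s-t)), and sums of them are collapsed using the identity that for every m > 1 the m distinct m-th roots of unity sum to 0, e.g. 1 + exp(2*I*pi/3) + exp(-2*I*pi/3) = 0.)
A character is irreducible iff <chi, chi> = 1, so this representation is reducible.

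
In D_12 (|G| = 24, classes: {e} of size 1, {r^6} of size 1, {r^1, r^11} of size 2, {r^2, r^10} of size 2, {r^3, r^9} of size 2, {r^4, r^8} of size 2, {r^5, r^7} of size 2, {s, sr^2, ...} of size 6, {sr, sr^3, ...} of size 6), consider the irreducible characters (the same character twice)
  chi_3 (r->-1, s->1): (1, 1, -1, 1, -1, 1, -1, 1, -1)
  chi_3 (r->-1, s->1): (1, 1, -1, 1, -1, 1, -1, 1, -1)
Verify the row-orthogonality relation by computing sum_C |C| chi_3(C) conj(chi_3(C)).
Sum = 24 = |G| = 24; so <chi_3, chi_3> = 1 (norm-1 confirms irreducibility).

Proof sketch: Compute term by term over conjugacy classes (|C| * chi_3(C) * conj(chi_3(C))):
  1*(1)*conj(1) + 1*(1)*conj(1) + 2*(-1)*conj(-1) + 2*(1)*conj(1) + 2*(-1)*conj(-1) + 2*(1)*conj(1) + 2*(-1)*conj(-1) + 6*(1)*conj(1) + 6*(-1)*conj(-1)
  = (1) + (1) + (2) + (2) + (2) + (2) + (2) + (6) + (6)
  = 24.
Dividing by |G| = 24 gives 24/24 = 1, matching the row-orthogonality relation <chi_3, chi_3> = [chi_3 = chi_3].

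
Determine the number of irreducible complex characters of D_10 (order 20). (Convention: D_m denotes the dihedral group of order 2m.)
8

Solution. The number of irreducible complex representations of a finite group equals its number of conjugacy classes. D_10 has 8 conjugacy classes (n/2 + 3 for n even), so D_10 (order 20) has exactly 8 irreducible complex representations.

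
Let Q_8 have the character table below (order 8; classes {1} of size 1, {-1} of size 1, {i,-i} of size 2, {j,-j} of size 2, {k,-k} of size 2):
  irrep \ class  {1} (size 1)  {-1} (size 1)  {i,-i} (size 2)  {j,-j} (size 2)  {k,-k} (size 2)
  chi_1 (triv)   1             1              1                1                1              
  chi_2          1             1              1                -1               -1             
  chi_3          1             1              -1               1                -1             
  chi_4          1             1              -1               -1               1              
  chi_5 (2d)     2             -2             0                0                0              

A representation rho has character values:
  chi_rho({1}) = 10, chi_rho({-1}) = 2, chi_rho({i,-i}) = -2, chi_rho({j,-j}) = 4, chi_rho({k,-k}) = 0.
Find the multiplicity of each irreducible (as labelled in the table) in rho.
Multiplicities: chi_1: 2, chi_2: 0, chi_3: 3, chi_4: 1, chi_5: 2.

Solution. Use <chi_rho, chi> = (1/|G|) sum_C |C| * chi_rho(C) * conj(chi(C)) with |G| = 8 for each irreducible chi in the table:
  <chi_rho, chi_1> = (1/8)[1*(10)*conj(1) + 1*(2)*conj(1) + 2*(-2)*conj(1) + 2*(4)*conj(1) + 2*(0)*conj(1)]
      = (1/8)[(10) + (2) + (-4) + (8) + (0)] = 16/8 = 2
  <chi_rho, chi_2> = (1/8)[1*(10)*conj(1) + 1*(2)*conj(1) + 2*(-2)*conj(1) + 2*(4)*conj(-1) + 2*(0)*conj(-1)]
      = (1/8)[(10) + (2) + (-4) + (-8) + (0)] = 0/8 = 0
  <chi_rho, chi_3> = (1/8)[1*(10)*conj(1) + 1*(2)*conj(1) + 2*(-2)*conj(-1) + 2*(4)*conj(1) + 2*(0)*conj(-1)]
      = (1/8)[(10) + (2) + (4) + (8) + (0)] = 24/8 = 3
  <chi_rho, chi_4> = (1/8)[1*(10)*conj(1) + 1*(2)*conj(1) + 2*(-2)*conj(-1) + 2*(4)*conj(-1) + 2*(0)*conj(1)]
      = (1/8)[(10) + (2) + (4) + (-8) + (0)] = 8/8 = 1
  <chi_rho, chi_5> = (1/8)[1*(10)*conj(2) + 1*(2)*conj(-2) + 2*(-2)*conj(0) + 2*(4)*conj(0) + 2*(0)*conj(0)]
      = (1/8)[(20) + (-4) + (0) + (0) + (0)] = 16/8 = 2
Dimension check: dim(rho) = sum (mult * dim) = 2*1 + 0*1 + 3*1 + 1*1 + 2*2 = 10 = chi_rho(e) = 10.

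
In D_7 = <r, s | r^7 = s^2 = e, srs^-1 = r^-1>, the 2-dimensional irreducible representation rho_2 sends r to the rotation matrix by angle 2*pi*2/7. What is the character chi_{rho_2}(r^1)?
chi_{rho_2}(r^1) = 2*cos(2*pi*2*1/7) = -2*cos(3*pi/7)

Why: rho_2(r^1) is rotation by angle 2*pi*2*1/7, whose trace is 2*cos(2*pi*2*1/7) = -2*cos(3*pi/7).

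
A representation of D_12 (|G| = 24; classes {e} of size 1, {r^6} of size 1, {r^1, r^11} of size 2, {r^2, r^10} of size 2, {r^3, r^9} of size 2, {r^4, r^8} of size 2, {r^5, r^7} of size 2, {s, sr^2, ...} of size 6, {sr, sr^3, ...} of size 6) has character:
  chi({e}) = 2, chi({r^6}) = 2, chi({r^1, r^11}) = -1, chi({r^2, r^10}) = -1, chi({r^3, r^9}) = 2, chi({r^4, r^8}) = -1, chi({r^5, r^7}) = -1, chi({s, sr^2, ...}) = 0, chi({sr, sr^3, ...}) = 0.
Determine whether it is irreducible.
Irreducible: <chi, chi> = 1.

Reasoning: <chi, chi> = (1/|G|) sum_C |C| * |chi(C)|^2 = (1/24)[1*|2|^2 + 1*|2|^2 + 2*|-1|^2 + 2*|-1|^2 + 2*|2|^2 + 2*|-1|^2 + 2*|-1|^2 + 6*|0|^2 + 6*|0|^2]
  = (1/24)[(4) + (4) + (2) + (2) + (8) + (2) + (2) + (0) + (0)] = 24/24 = 1.
A character is irreducible iff <chi, chi> = 1, so this representation is irreducible.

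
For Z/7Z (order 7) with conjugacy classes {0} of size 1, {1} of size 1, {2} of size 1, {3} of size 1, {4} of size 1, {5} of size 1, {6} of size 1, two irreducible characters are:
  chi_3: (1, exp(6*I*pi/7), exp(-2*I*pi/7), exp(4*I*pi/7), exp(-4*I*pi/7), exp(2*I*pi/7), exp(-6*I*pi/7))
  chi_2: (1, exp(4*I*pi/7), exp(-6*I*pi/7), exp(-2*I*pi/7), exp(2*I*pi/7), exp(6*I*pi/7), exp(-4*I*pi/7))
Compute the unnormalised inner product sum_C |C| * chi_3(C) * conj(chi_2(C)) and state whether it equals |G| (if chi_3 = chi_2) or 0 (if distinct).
Sum = 0; so <chi_3, chi_2> = 0 (distinct irreducibles are orthogonal).

Proof sketch: Compute term by term over conjugacy classes (|C| * chi_3(C) * conj(chi_2(C))):
  1*(1)*conj(1) + 1*(exp(6*I*pi/7))*conj(exp(4*I*pi/7)) + 1*(exp(-2*I*pi/7))*conj(exp(-6*I*pi/7)) + 1*(exp(4*I*pi/7))*conj(exp(-2*I*pi/7)) + 1*(exp(-4*I*pi/7))*conj(exp(2*I*pi/7)) + 1*(exp(2*I*pi/7))*conj(exp(6*I*pi/7)) + 1*(exp(-6*I*pi/7))*conj(exp(-4*I*pi/7))
  = (1) + (exp(2*I*pi/7)) + (exp(4*I*pi/7)) + (exp(6*I*pi/7)) + (exp(-6*I*pi/7)) + (exp(-4*I*pi/7)) + (exp(-2*I*pi/7))
  = 0.
(Exp terms are combined using exp(i*s)*conj(exp(i*t)) = exp(i*(s-t)), and sums of them are collapsed using the identity that for every m > 1 the m distinct m-th roots of unity sum to 0, e.g. 1 + exp(2*I*pi/3) + exp(-2*I*pi/3) = 0.)
Dividing by |G| = 7 gives 0/7 = 0, matching the row-orthogonality relation <chi_3, chi_2> = [chi_3 = chi_2].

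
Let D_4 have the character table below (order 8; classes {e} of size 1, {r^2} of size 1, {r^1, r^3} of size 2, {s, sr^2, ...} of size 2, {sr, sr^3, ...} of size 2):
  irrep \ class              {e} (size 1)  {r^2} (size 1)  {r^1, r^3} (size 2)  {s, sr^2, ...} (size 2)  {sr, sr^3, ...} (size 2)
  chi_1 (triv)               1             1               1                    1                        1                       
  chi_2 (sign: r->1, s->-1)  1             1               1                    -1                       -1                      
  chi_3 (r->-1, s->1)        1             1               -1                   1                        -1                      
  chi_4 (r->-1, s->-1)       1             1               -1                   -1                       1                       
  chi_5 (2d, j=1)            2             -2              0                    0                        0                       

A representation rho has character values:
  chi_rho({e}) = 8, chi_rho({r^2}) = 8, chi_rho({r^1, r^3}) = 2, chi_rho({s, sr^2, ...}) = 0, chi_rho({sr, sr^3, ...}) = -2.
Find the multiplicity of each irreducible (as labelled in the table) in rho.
Multiplicities: chi_1: 2, chi_2: 3, chi_3: 2, chi_4: 1, chi_5: 0.

Reasoning: Use <chi_rho, chi> = (1/|G|) sum_C |C| * chi_rho(C) * conj(chi(C)) with |G| = 8 for each irreducible chi in the table:
  <chi_rho, chi_1> = (1/8)[1*(8)*conj(1) + 1*(8)*conj(1) + 2*(2)*conj(1) + 2*(0)*conj(1) + 2*(-2)*conj(1)]
      = (1/8)[(8) + (8) + (4) + (0) + (-4)] = 16/8 = 2
  <chi_rho, chi_2> = (1/8)[1*(8)*conj(1) + 1*(8)*conj(1) + 2*(2)*conj(1) + 2*(0)*conj(-1) + 2*(-2)*conj(-1)]
      = (1/8)[(8) + (8) + (4) + (0) + (4)] = 24/8 = 3
  <chi_rho, chi_3> = (1/8)[1*(8)*conj(1) + 1*(8)*conj(1) + 2*(2)*conj(-1) + 2*(0)*conj(1) + 2*(-2)*conj(-1)]
      = (1/8)[(8) + (8) + (-4) + (0) + (4)] = 16/8 = 2
  <chi_rho, chi_4> = (1/8)[1*(8)*conj(1) + 1*(8)*conj(1) + 2*(2)*conj(-1) + 2*(0)*conj(-1) + 2*(-2)*conj(1)]
      = (1/8)[(8) + (8) + (-4) + (0) + (-4)] = 8/8 = 1
  <chi_rho, chi_5> = (1/8)[1*(8)*conj(2) + 1*(8)*conj(-2) + 2*(2)*conj(0) + 2*(0)*conj(0) + 2*(-2)*conj(0)]
      = (1/8)[(16) + (-16) + (0) + (0) + (0)] = 0/8 = 0
Dimension check: dim(rho) = sum (mult * dim) = 2*1 + 3*1 + 2*1 + 1*1 + 0*2 = 8 = chi_rho(e) = 8.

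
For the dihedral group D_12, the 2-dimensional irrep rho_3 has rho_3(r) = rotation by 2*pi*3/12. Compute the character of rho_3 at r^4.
chi_{rho_3}(r^4) = 2*cos(2*pi*3*4/12) = 2

Working: rho_3(r^4) is rotation by angle 2*pi*3*4/12, whose trace is 2*cos(2*pi*3*4/12) = 2.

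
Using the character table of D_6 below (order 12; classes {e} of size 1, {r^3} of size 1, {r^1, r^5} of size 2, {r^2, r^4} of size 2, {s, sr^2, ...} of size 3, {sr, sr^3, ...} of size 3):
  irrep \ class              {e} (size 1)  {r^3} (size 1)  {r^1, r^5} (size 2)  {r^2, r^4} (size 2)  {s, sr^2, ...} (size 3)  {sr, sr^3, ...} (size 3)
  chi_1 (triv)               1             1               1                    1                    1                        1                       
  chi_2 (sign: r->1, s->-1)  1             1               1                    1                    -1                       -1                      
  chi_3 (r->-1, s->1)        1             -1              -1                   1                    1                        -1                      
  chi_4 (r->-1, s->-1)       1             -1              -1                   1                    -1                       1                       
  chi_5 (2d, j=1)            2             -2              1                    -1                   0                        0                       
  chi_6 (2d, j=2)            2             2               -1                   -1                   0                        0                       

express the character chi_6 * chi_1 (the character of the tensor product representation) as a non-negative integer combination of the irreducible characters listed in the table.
chi_6 tensor chi_1 = chi_6 (all other irreducibles have multiplicity 0).

Justification: The character of a tensor product is the pointwise product (chi_6 * chi_1)(C) = chi_6(C) * chi_1(C):
  {e}: (2)*(1), {r^3}: (2)*(1), {r^1, r^5}: (-1)*(1), {r^2, r^4}: (-1)*(1), {s, sr^2, ...}: (0)*(1), {sr, sr^3, ...}: (0)*(1)
so (chi_6 * chi_1) takes values
  {e} -> 2, {r^3} -> 2, {r^1, r^5} -> -1, {r^2, r^4} -> -1, {s, sr^2, ...} -> 0, {sr, sr^3, ...} -> 0.
Now take the inner product of this character with each irreducible chi from the table, <chi_6*chi_1, chi> = (1/12) sum_C |C| (chi_6*chi_1)(C) conj(chi(C)):
  <chi_6*chi_1, chi_1> = (1/12)[1*(2)*conj(1) + 1*(2)*conj(1) + 2*(-1)*conj(1) + 2*(-1)*conj(1) + 3*(0)*conj(1) + 3*(0)*conj(1)]
      = (1/12)[(2) + (2) + (-2) + (-2) + (0) + (0)] = 0/12 = 0
  <chi_6*chi_1, chi_2> = (1/12)[1*(2)*conj(1) + 1*(2)*conj(1) + 2*(-1)*conj(1) + 2*(-1)*conj(1) + 3*(0)*conj(-1) + 3*(0)*conj(-1)]
      = (1/12)[(2) + (2) + (-2) + (-2) + (0) + (0)] = 0/12 = 0
  <chi_6*chi_1, chi_3> = (1/12)[1*(2)*conj(1) + 1*(2)*conj(-1) + 2*(-1)*conj(-1) + 2*(-1)*conj(1) + 3*(0)*conj(1) + 3*(0)*conj(-1)]
      = (1/12)[(2) + (-2) + (2) + (-2) + (0) + (0)] = 0/12 = 0
  <chi_6*chi_1, chi_4> = (1/12)[1*(2)*conj(1) + 1*(2)*conj(-1) + 2*(-1)*conj(-1) + 2*(-1)*conj(1) + 3*(0)*conj(-1) + 3*(0)*conj(1)]
      = (1/12)[(2) + (-2) + (2) + (-2) + (0) + (0)] = 0/12 = 0
  <chi_6*chi_1, chi_5> = (1/12)[1*(2)*conj(2) + 1*(2)*conj(-2) + 2*(-1)*conj(1) + 2*(-1)*conj(-1) + 3*(0)*conj(0) + 3*(0)*conj(0)]
      = (1/12)[(4) + (-4) + (-2) + (2) + (0) + (0)] = 0/12 = 0
  <chi_6*chi_1, chi_6> = (1/12)[1*(2)*conj(2) + 1*(2)*conj(2) + 2*(-1)*conj(-1) + 2*(-1)*conj(-1) + 3*(0)*conj(0) + 3*(0)*conj(0)]
      = (1/12)[(4) + (4) + (2) + (2) + (0) + (0)] = 12/12 = 1
Hence the multiplicities are chi_6: 1. Dimension check: dim(chi_6)*dim(chi_1) = 2*1 = 2 and sum (mult * dim) = 1*2 = 2.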